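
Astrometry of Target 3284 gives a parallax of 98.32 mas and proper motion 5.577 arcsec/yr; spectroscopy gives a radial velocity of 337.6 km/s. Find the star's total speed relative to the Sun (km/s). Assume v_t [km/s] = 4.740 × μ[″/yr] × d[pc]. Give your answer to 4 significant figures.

d = 1/p = 1/0.09832″ = 10.171 pc.
v_t = 4.740 μ d = 4.740 × 5.577 × 10.171 = 268.87 km/s.
v = √(v_r² + v_t²) = √(337.6² + 268.87²) = √186265 = 431.58 km/s.

431.6 km/s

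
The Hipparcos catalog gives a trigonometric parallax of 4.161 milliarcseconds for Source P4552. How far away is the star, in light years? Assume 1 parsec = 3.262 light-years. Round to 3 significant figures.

784 light years

p = 4.161 milliarcseconds = 0.004161 arcsec.
d = 1/p = 1/0.004161 = 240.33 pc.
In light-years: 240.33 × 3.262 = 783.96 ly.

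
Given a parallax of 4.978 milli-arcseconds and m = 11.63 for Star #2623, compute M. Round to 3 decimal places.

d = 1/p = 1/0.004978″ = 200.88 pc.
m − M = 5 log₁₀(200.88) − 5 = 11.5147 − 5 = 6.5147.
M = m − (m − M) = 11.63 − 6.5147 = 5.115.

M = 5.115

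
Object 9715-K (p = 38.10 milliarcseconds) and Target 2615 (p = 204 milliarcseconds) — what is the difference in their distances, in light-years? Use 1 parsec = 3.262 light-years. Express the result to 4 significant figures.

d_A = 1/0.03810″ = 26.247 pc; d_B = 1/0.2040″ = 4.902 pc.
|d_B − d_A| = |4.902 − 26.247| = 21.345 pc = 21.345 × 3.262 ly = 69.627 ly.

69.63 ly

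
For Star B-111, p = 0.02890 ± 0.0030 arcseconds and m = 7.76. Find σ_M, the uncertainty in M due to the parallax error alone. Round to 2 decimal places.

σ_M = 0.23 mag

M = m − 5 log₁₀ d + 5 = m + 5 log₁₀ p + 5, so ∂M/∂p = 5/(p ln 10).
σ_M = (5/ln 10) · (σ_p/p) = 2.1715 × 0.0030/0.02890 = 2.1715 × 0.10381 = 0.22542.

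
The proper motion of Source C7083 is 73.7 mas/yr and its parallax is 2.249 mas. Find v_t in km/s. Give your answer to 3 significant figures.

d = 1/p = 1/0.002249″ = 444.64 pc.
μ = 73.7 mas/yr = 0.0737 ″/yr.
v_t = 4.74 × μ × d = 4.74 × 0.0737 × 444.64 = 155.33 km/s.

155 km/s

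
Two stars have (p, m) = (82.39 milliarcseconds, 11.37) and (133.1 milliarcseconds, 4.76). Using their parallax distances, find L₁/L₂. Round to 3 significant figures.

L₁/L₂ = 0.00592

d₁ = 1/p₁ = 1/0.08239″ = 12.137 pc; d₂ = 1/p₂ = 1/0.1331″ = 7.5131 pc.
M₁ = m₁ − 5 log₁₀ d₁ + 5 = 11.37 − 5.4206 + 5 = 10.9494.
M₂ = 4.76 − 4.3791 + 5 = 5.3809.
L₁/L₂ = 10^(0.4(M₂ − M₁)) = 10^(0.4 × (-5.5685)) = 10^(-2.22740) = 0.0059238.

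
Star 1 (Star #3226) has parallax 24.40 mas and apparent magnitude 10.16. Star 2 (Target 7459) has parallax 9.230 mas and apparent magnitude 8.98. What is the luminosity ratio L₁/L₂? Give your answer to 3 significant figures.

L₁/L₂ = 0.0483

d₁ = 1/p₁ = 1/0.02440″ = 40.984 pc; d₂ = 1/p₂ = 1/0.009230″ = 108.34 pc.
M₁ = m₁ − 5 log₁₀ d₁ + 5 = 10.16 − 8.0631 + 5 = 7.0969.
M₂ = 8.98 − 10.1739 + 5 = 3.8061.
L₁/L₂ = 10^(0.4(M₂ − M₁)) = 10^(0.4 × (-3.2908)) = 10^(-1.31632) = 0.04827.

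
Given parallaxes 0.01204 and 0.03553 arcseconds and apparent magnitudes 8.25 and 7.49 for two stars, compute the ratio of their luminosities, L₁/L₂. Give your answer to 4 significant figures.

d₁ = 1/p₁ = 1/0.01204″ = 83.056 pc; d₂ = 1/p₂ = 1/0.03553″ = 28.145 pc.
M₁ = m₁ − 5 log₁₀ d₁ + 5 = 8.25 − 9.5969 + 5 = 3.6531.
M₂ = 7.49 − 7.2470 + 5 = 5.2430.
L₁/L₂ = 10^(0.4(M₂ − M₁)) = 10^(0.4 × 1.5899) = 10^0.63596 = 4.3247.

L₁/L₂ = 4.325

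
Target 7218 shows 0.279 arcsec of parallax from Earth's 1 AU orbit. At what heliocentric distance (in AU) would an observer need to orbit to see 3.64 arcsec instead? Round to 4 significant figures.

Parallax scales linearly with baseline: p ∝ B, so B = p_target / p_Earth × 1 AU.
B = 3.64 / 0.279 = 13.047 AU.

13.05 AU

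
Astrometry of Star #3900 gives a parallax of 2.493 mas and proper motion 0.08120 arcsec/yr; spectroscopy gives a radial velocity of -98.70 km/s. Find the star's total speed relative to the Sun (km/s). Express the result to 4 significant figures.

d = 1/p = 1/0.002493″ = 401.12 pc.
v_t = 4.740 μ d = 4.740 × 0.08120 × 401.12 = 154.39 km/s.
v = √(v_r² + v_t²) = √((-98.70)² + 154.39²) = √33578 = 183.24 km/s.

183.2 km/s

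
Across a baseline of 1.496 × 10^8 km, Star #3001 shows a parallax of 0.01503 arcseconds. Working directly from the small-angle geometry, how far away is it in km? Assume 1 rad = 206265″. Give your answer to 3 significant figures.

θ = 0.01503″ = 0.01503/206265 = 7.2867 × 10^-8 rad.
d = B/θ = (1.496 × 10^8) / (7.2867 × 10^-8) = 2.0531 × 10^15 km.

2.05 × 10^15 km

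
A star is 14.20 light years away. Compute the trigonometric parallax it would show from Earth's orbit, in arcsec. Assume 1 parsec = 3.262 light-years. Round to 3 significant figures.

d = 14.20 ly ÷ 3.262 = 4.3532 pc.
p = 1/d = 1/4.3532 = 0.22972 arcsec.

0.230 arcsec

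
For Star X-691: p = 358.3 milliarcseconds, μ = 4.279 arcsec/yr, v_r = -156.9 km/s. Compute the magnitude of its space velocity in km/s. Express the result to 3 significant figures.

d = 1/p = 1/0.3583″ = 2.791 pc.
v_t = 4.740 μ d = 4.740 × 4.279 × 2.791 = 56.608 km/s.
v = √(v_r² + v_t²) = √((-156.9)² + 56.608²) = √27822.1 = 166.8 km/s.

167 km/s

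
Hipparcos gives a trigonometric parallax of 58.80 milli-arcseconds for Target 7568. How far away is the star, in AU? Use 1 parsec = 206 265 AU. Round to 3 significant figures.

p = 58.80 milli-arcseconds = 0.05880 arcsec.
d = 1/p = 1/0.05880 = 17.007 pc.
In AU: 17.007 × 206265 = 3.5079 × 10^6 AU.

3.51 × 10^6 AU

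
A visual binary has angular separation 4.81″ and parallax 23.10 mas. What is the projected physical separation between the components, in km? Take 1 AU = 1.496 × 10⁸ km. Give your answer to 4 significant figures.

3.115 × 10^10 km

d = 1/p = 1/0.02310″ = 43.29 pc.
At distance d (pc), an angle of θ arcsec spans θ·d AU: s = 4.81 × 43.29 = 208.22 AU.
= 208.22 × 1.496 × 10⁸ km = 3.1150 × 10^10 km.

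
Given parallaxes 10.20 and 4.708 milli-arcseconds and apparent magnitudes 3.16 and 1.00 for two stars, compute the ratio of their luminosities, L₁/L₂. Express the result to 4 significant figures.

d₁ = 1/p₁ = 1/0.01020″ = 98.039 pc; d₂ = 1/p₂ = 1/0.004708″ = 212.4 pc.
M₁ = m₁ − 5 log₁₀ d₁ + 5 = 3.16 − 9.9570 + 5 = -1.7970.
M₂ = 1.00 − 11.6358 + 5 = -5.6358.
L₁/L₂ = 10^(0.4(M₂ − M₁)) = 10^(0.4 × (-3.8388)) = 10^(-1.53552) = 0.029139.

L₁/L₂ = 0.02914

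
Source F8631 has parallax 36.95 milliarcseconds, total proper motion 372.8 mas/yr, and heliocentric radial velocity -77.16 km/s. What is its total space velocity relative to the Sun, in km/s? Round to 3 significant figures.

d = 1/p = 1/0.03695″ = 27.064 pc.
μ = 372.8 mas/yr = 0.3728 ″/yr.
v_t = 4.740 μ d = 4.740 × 0.3728 × 27.064 = 47.824 km/s.
v = √(v_r² + v_t²) = √((-77.16)² + 47.824²) = √8240.8 = 90.779 km/s.

90.8 km/s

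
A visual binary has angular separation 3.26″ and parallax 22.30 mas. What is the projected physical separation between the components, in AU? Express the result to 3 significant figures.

146 AU

d = 1/p = 1/0.02230″ = 44.843 pc.
At distance d (pc), an angle of θ arcsec spans θ·d AU: s = 3.26 × 44.843 = 146.19 AU.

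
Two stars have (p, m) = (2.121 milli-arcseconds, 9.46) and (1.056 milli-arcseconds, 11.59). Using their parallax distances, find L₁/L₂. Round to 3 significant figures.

L₁/L₂ = 1.76

d₁ = 1/p₁ = 1/0.002121″ = 471.48 pc; d₂ = 1/p₂ = 1/0.001056″ = 946.97 pc.
M₁ = m₁ − 5 log₁₀ d₁ + 5 = 9.46 − 13.3673 + 5 = 1.0927.
M₂ = 11.59 − 14.8817 + 5 = 1.7083.
L₁/L₂ = 10^(0.4(M₂ − M₁)) = 10^(0.4 × 0.6156) = 10^0.24624 = 1.763.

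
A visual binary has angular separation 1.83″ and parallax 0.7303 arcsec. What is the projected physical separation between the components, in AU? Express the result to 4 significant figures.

d = 1/p = 1/0.7303″ = 1.3693 pc.
At distance d (pc), an angle of θ arcsec spans θ·d AU: s = 1.83 × 1.3693 = 2.5058 AU.

2.506 AU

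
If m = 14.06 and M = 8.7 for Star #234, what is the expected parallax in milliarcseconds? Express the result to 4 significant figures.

8.472 mas

m − M = 14.06 − 8.7 = 5.36.
d = 10^((m−M)/5 + 1) = 10^2.072 = 118.03 pc.
p = 1/d = 1/118.03 = 0.0084724 arcsec = 8.4724 mas.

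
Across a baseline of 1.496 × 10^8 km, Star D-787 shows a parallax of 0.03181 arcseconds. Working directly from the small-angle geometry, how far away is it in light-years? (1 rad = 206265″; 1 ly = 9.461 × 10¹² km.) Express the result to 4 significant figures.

θ = 0.03181″ = 0.03181/206265 = 1.5422 × 10^-7 rad.
d = B/θ = (1.496 × 10^8) / (1.5422 × 10^-7) = 9.7004 × 10^14 km = (9.7004 × 10^14) / (9.461 × 10^12) ly = 102.53 ly.

102.5 ly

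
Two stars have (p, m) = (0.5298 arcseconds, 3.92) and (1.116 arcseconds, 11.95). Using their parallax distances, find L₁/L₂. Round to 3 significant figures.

d₁ = 1/p₁ = 1/0.5298″ = 1.8875 pc; d₂ = 1/p₂ = 1/1.116″ = 0.89606 pc.
M₁ = m₁ − 5 log₁₀ d₁ + 5 = 3.92 − 1.3794 + 5 = 7.5406.
M₂ = 11.95 − (-0.2383) + 5 = 17.1883.
L₁/L₂ = 10^(0.4(M₂ − M₁)) = 10^(0.4 × 9.6477) = 10^3.85908 = 7229.

L₁/L₂ = 7230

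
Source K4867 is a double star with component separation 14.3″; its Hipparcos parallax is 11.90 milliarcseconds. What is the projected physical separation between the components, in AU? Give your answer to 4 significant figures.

d = 1/p = 1/0.01190″ = 84.034 pc.
At distance d (pc), an angle of θ arcsec spans θ·d AU: s = 14.3 × 84.034 = 1201.7 AU.

1202 AU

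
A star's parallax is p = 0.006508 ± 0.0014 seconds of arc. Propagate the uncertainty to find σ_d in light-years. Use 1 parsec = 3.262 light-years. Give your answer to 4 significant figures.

107.8 ly

d = 1/p, so σ_d = σ_p / p².
σ_d = 0.00140 / (0.006508)² = 0.00140 / 0.000042354 = 33.055 pc = 33.055 × 3.262 ly = 107.83 ly.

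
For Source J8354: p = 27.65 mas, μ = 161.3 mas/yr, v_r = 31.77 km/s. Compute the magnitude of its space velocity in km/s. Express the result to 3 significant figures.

42.1 km/s

d = 1/p = 1/0.02765″ = 36.166 pc.
μ = 161.3 mas/yr = 0.1613 ″/yr.
v_t = 4.740 μ d = 4.740 × 0.1613 × 36.166 = 27.651 km/s.
v = √(v_r² + v_t²) = √(31.77² + 27.651²) = √1773.91 = 42.118 km/s.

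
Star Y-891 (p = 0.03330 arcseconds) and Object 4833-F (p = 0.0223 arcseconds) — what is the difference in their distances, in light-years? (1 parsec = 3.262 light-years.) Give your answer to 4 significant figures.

48.32 ly

d_A = 1/0.03330″ = 30.03 pc; d_B = 1/0.02230″ = 44.843 pc.
|d_B − d_A| = |44.843 − 30.03| = 14.813 pc = 14.813 × 3.262 ly = 48.32 ly.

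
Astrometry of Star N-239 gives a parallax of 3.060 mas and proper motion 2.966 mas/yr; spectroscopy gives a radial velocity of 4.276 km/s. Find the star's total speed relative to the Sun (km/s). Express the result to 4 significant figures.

d = 1/p = 1/0.003060″ = 326.8 pc.
μ = 2.966 mas/yr = 0.002966 ″/yr.
v_t = 4.740 μ d = 4.740 × 0.002966 × 326.8 = 4.5944 km/s.
v = √(v_r² + v_t²) = √(4.276² + 4.5944²) = √39.3927 = 6.2764 km/s.

6.276 km/s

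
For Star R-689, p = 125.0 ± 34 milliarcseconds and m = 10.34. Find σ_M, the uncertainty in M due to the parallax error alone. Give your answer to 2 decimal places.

σ_M = 0.59 mag

M = m − 5 log₁₀ d + 5 = m + 5 log₁₀ p + 5, so ∂M/∂p = 5/(p ln 10).
σ_M = (5/ln 10) · (σ_p/p) = 2.1715 × 34/125.0 = 2.1715 × 0.272 = 0.59065.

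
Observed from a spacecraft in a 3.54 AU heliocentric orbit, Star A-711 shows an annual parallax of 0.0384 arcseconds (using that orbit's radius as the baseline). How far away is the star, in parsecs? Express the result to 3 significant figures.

92.2 pc

With baseline B (in AU) and parallax p (in arcsec), d = B/p parsecs.
d = 3.54 / 0.0384 = 92.188 pc.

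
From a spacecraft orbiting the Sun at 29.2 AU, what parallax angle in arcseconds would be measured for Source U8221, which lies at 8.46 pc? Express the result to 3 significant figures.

3.45 arcsec

p (arcsec) = B (AU) / d (pc).
p = 29.2 / 8.46 = 3.4515 arcsec.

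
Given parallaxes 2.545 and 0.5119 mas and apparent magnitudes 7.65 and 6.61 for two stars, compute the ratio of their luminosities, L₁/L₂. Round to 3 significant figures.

d₁ = 1/p₁ = 1/0.002545″ = 392.93 pc; d₂ = 1/p₂ = 1/0.0005119″ = 1953.5 pc.
M₁ = m₁ − 5 log₁₀ d₁ + 5 = 7.65 − 12.9716 + 5 = -0.3216.
M₂ = 6.61 − 16.4541 + 5 = -4.8441.
L₁/L₂ = 10^(0.4(M₂ − M₁)) = 10^(0.4 × (-4.5225)) = 10^(-1.80900) = 0.015524.

L₁/L₂ = 0.0155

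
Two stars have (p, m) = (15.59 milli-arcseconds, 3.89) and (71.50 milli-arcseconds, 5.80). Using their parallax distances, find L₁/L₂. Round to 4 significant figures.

L₁/L₂ = 122.2

d₁ = 1/p₁ = 1/0.01559″ = 64.144 pc; d₂ = 1/p₂ = 1/0.07150″ = 13.986 pc.
M₁ = m₁ − 5 log₁₀ d₁ + 5 = 3.89 − 9.0358 + 5 = -0.1458.
M₂ = 5.80 − 5.7285 + 5 = 5.0715.
L₁/L₂ = 10^(0.4(M₂ − M₁)) = 10^(0.4 × 5.2173) = 10^2.08692 = 122.16.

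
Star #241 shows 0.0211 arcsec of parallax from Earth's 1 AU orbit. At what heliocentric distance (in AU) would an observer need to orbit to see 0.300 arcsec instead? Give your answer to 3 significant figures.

14.2 AU

Parallax scales linearly with baseline: p ∝ B, so B = p_target / p_Earth × 1 AU.
B = 0.300 / 0.0211 = 14.218 AU.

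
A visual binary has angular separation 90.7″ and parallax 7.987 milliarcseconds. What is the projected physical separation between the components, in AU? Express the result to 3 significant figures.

11400 AU

d = 1/p = 1/0.007987″ = 125.2 pc.
At distance d (pc), an angle of θ arcsec spans θ·d AU: s = 90.7 × 125.2 = 11356 AU.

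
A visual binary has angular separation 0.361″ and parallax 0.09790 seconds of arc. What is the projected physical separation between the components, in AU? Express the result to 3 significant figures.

d = 1/p = 1/0.09790″ = 10.215 pc.
At distance d (pc), an angle of θ arcsec spans θ·d AU: s = 0.361 × 10.215 = 3.6876 AU.

3.69 AU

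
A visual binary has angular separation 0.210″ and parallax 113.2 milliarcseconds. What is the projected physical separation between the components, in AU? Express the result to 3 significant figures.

d = 1/p = 1/0.1132″ = 8.8339 pc.
At distance d (pc), an angle of θ arcsec spans θ·d AU: s = 0.210 × 8.8339 = 1.8551 AU.

1.86 AU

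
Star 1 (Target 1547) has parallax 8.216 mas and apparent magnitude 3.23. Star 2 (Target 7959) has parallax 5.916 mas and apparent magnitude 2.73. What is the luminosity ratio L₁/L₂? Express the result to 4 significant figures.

L₁/L₂ = 0.3271

d₁ = 1/p₁ = 1/0.008216″ = 121.71 pc; d₂ = 1/p₂ = 1/0.005916″ = 169.03 pc.
M₁ = m₁ − 5 log₁₀ d₁ + 5 = 3.23 − 10.4266 + 5 = -2.1966.
M₂ = 2.73 − 11.1398 + 5 = -3.4098.
L₁/L₂ = 10^(0.4(M₂ − M₁)) = 10^(0.4 × (-1.2132)) = 10^(-0.48528) = 0.32713.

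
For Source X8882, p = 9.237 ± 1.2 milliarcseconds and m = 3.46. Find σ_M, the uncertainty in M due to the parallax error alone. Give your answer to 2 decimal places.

M = m − 5 log₁₀ d + 5 = m + 5 log₁₀ p + 5, so ∂M/∂p = 5/(p ln 10).
σ_M = (5/ln 10) · (σ_p/p) = 2.1715 × 1.2/9.237 = 2.1715 × 0.12991 = 0.2821.

σ_M = 0.28 mag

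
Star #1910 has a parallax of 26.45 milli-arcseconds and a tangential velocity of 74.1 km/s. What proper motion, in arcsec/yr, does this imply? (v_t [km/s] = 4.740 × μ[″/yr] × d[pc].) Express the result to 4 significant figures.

0.4135 arcsec/yr

d = 1/p = 1/0.02645″ = 37.807 pc.
μ = v_t / (4.74 d) = 74.1 / (4.74 × 37.807) = 74.1 / 179.21 = 0.41348 ″/yr.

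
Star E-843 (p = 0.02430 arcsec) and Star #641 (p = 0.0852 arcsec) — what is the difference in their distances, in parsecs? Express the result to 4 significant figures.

d_A = 1/0.02430″ = 41.152 pc; d_B = 1/0.08520″ = 11.737 pc.
|d_B − d_A| = |11.737 − 41.152| = 29.415 pc.

29.42 pc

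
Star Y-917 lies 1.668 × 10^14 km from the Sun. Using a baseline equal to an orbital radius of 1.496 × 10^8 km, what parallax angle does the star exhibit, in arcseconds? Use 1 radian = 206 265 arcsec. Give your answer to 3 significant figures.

θ ≈ B/d = (1.496 × 10^8) / (1.668 × 10^14) = 8.9688 × 10^-7 rad.
In arcseconds: 8.9688 × 10^-7 × 206265 = 0.18499″.

0.185 arcsec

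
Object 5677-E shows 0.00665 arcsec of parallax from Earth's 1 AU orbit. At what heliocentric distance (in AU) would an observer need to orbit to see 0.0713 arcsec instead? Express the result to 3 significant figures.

10.7 AU

Parallax scales linearly with baseline: p ∝ B, so B = p_target / p_Earth × 1 AU.
B = 0.0713 / 0.00665 = 10.722 AU.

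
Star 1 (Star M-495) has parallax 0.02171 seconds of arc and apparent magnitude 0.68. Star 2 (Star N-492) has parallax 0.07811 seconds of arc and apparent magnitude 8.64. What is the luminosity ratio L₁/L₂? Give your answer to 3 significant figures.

L₁/L₂ = 19800

d₁ = 1/p₁ = 1/0.02171″ = 46.062 pc; d₂ = 1/p₂ = 1/0.07811″ = 12.802 pc.
M₁ = m₁ − 5 log₁₀ d₁ + 5 = 0.68 − 8.3167 + 5 = -2.6367.
M₂ = 8.64 − 5.5364 + 5 = 8.1036.
L₁/L₂ = 10^(0.4(M₂ − M₁)) = 10^(0.4 × 10.7403) = 10^4.29612 = 19775.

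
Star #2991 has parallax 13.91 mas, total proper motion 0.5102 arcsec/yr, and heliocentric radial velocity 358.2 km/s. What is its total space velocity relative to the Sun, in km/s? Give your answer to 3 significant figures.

398 km/s

d = 1/p = 1/0.01391″ = 71.891 pc.
v_t = 4.740 μ d = 4.740 × 0.5102 × 71.891 = 173.86 km/s.
v = √(v_r² + v_t²) = √(358.2² + 173.86²) = √158535 = 398.16 km/s.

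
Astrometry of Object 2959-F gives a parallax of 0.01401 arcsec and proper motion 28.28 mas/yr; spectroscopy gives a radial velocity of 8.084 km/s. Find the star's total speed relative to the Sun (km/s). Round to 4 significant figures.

d = 1/p = 1/0.01401″ = 71.378 pc.
μ = 28.28 mas/yr = 0.02828 ″/yr.
v_t = 4.740 μ d = 4.740 × 0.02828 × 71.378 = 9.568 km/s.
v = √(v_r² + v_t²) = √(8.084² + 9.568²) = √156.898 = 12.526 km/s.

12.53 km/s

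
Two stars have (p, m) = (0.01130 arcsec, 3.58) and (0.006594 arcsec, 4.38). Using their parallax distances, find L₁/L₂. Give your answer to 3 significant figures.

d₁ = 1/p₁ = 1/0.01130″ = 88.496 pc; d₂ = 1/p₂ = 1/0.006594″ = 151.65 pc.
M₁ = m₁ − 5 log₁₀ d₁ + 5 = 3.58 − 9.7346 + 5 = -1.1546.
M₂ = 4.38 − 10.9042 + 5 = -1.5242.
L₁/L₂ = 10^(0.4(M₂ − M₁)) = 10^(0.4 × (-0.3696)) = 10^(-0.14784) = 0.71148.

L₁/L₂ = 0.711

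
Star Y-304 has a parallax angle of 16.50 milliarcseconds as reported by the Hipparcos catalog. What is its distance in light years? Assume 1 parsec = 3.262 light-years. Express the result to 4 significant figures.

197.7 light years

p = 16.50 milliarcseconds = 0.01650 arcsec.
d = 1/p = 1/0.01650 = 60.606 pc.
In light-years: 60.606 × 3.262 = 197.7 ly.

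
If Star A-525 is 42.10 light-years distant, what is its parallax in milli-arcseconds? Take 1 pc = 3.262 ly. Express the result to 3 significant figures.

d = 42.10 ly ÷ 3.262 = 12.906 pc.
p = 1/d = 1/12.906 = 0.077483 arcsec.
= 0.077483 × 1000 = 77.483 mas.

77.5 mas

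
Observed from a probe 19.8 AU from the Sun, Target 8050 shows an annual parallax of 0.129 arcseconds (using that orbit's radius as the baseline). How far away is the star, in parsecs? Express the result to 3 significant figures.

153 pc

With baseline B (in AU) and parallax p (in arcsec), d = B/p parsecs.
d = 19.8 / 0.129 = 153.49 pc.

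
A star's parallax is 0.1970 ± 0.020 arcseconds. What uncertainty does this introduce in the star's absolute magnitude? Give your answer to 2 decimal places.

σ_M = 0.22 mag

M = m − 5 log₁₀ d + 5 = m + 5 log₁₀ p + 5, so ∂M/∂p = 5/(p ln 10).
σ_M = (5/ln 10) · (σ_p/p) = 2.1715 × 0.020/0.1970 = 2.1715 × 0.10152 = 0.22045.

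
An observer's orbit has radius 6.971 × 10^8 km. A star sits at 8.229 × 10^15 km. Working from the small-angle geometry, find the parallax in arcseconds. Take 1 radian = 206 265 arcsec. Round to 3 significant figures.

0.0175 arcsec

θ ≈ B/d = (6.971 × 10^8) / (8.229 × 10^15) = 8.4713 × 10^-8 rad.
In arcseconds: 8.4713 × 10^-8 × 206265 = 0.017473″.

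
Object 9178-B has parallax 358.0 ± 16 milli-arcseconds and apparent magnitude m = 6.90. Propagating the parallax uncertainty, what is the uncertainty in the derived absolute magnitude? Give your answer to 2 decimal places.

M = m − 5 log₁₀ d + 5 = m + 5 log₁₀ p + 5, so ∂M/∂p = 5/(p ln 10).
σ_M = (5/ln 10) · (σ_p/p) = 2.1715 × 16/358.0 = 2.1715 × 0.044693 = 0.097051.

σ_M = 0.10 mag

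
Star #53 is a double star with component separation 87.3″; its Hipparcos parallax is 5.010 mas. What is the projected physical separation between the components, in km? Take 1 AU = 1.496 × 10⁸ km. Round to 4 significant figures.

2.607 × 10^12 km

d = 1/p = 1/0.005010″ = 199.6 pc.
At distance d (pc), an angle of θ arcsec spans θ·d AU: s = 87.3 × 199.6 = 17425 AU.
= 17425 × 1.496 × 10⁸ km = 2.6068 × 10^12 km.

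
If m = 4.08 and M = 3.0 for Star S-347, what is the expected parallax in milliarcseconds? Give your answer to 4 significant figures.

60.81 mas

m − M = 4.08 − 3.0 = 1.08.
d = 10^((m−M)/5 + 1) = 10^1.216 = 16.444 pc.
p = 1/d = 1/16.444 = 0.060812 arcsec = 60.812 mas.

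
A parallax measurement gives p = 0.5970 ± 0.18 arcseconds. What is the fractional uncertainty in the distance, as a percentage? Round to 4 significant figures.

For d = 1/p, |σ_d/d| = |σ_p/p|.
σ_p/p = 0.18 / 0.5970 = 0.30151 = 30.151%.

30.15%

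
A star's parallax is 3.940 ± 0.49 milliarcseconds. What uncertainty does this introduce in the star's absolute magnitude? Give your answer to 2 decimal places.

M = m − 5 log₁₀ d + 5 = m + 5 log₁₀ p + 5, so ∂M/∂p = 5/(p ln 10).
σ_M = (5/ln 10) · (σ_p/p) = 2.1715 × 0.49/3.940 = 2.1715 × 0.12437 = 0.27007.

σ_M = 0.27 mag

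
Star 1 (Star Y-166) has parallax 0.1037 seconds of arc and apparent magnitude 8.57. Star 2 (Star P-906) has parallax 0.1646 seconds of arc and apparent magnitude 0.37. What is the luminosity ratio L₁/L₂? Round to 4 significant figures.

d₁ = 1/p₁ = 1/0.1037″ = 9.6432 pc; d₂ = 1/p₂ = 1/0.1646″ = 6.0753 pc.
M₁ = m₁ − 5 log₁₀ d₁ + 5 = 8.57 − 4.9211 + 5 = 8.6489.
M₂ = 0.37 − 3.9178 + 5 = 1.4522.
L₁/L₂ = 10^(0.4(M₂ − M₁)) = 10^(0.4 × (-7.1967)) = 10^(-2.87868) = 0.0013223.

L₁/L₂ = 0.001322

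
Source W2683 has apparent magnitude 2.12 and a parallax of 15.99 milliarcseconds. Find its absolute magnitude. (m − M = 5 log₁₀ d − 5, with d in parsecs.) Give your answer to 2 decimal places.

M = -1.86

d = 1/p = 1/0.01599″ = 62.539 pc.
m − M = 5 log₁₀(62.539) − 5 = 8.9808 − 5 = 3.9808.
M = m − (m − M) = 2.12 − 3.9808 = -1.86.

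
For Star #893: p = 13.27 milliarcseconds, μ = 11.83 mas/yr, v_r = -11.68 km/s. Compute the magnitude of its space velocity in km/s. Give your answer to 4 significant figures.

12.42 km/s

d = 1/p = 1/0.01327″ = 75.358 pc.
μ = 11.83 mas/yr = 0.01183 ″/yr.
v_t = 4.740 μ d = 4.740 × 0.01183 × 75.358 = 4.2256 km/s.
v = √(v_r² + v_t²) = √((-11.68)² + 4.2256²) = √154.278 = 12.421 km/s.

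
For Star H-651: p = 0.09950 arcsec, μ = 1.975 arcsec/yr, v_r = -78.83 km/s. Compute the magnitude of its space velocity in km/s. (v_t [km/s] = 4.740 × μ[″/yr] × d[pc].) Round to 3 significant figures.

d = 1/p = 1/0.09950″ = 10.05 pc.
v_t = 4.740 μ d = 4.740 × 1.975 × 10.05 = 94.083 km/s.
v = √(v_r² + v_t²) = √((-78.83)² + 94.083²) = √15065.8 = 122.74 km/s.

123 km/s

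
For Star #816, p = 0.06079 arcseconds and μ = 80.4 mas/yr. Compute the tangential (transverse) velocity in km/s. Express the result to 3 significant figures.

6.27 km/s

d = 1/p = 1/0.06079″ = 16.45 pc.
μ = 80.4 mas/yr = 0.0804 ″/yr.
v_t = 4.74 × μ × d = 4.74 × 0.0804 × 16.45 = 6.269 km/s.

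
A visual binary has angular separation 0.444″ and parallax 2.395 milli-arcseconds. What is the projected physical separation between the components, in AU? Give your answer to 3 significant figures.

d = 1/p = 1/0.002395″ = 417.54 pc.
At distance d (pc), an angle of θ arcsec spans θ·d AU: s = 0.444 × 417.54 = 185.39 AU.

185 AU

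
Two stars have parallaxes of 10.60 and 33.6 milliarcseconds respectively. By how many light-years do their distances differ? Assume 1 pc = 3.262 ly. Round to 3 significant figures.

211 ly

d_A = 1/0.01060″ = 94.34 pc; d_B = 1/0.03360″ = 29.762 pc.
|d_B − d_A| = |29.762 − 94.34| = 64.578 pc = 64.578 × 3.262 ly = 210.65 ly.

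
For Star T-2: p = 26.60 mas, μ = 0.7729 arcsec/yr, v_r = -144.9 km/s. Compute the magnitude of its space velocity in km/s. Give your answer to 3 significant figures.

200 km/s

d = 1/p = 1/0.02660″ = 37.594 pc.
v_t = 4.740 μ d = 4.740 × 0.7729 × 37.594 = 137.73 km/s.
v = √(v_r² + v_t²) = √((-144.9)² + 137.73²) = √39965.6 = 199.91 km/s.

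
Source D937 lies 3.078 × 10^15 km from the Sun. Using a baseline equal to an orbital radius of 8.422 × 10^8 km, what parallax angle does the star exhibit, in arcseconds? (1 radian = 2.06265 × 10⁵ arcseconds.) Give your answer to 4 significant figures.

θ ≈ B/d = (8.422 × 10^8) / (3.078 × 10^15) = 2.7362 × 10^-7 rad.
In arcseconds: 2.7362 × 10^-7 × 206265 = 0.056438″.

0.05644 arcsec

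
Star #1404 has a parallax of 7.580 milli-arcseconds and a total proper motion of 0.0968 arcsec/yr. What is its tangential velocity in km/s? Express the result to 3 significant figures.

60.5 km/s

d = 1/p = 1/0.007580″ = 131.93 pc.
v_t = 4.74 × μ × d = 4.74 × 0.0968 × 131.93 = 60.534 km/s.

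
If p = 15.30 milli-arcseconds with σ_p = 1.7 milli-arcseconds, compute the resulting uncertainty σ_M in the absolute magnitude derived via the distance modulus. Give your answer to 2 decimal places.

M = m − 5 log₁₀ d + 5 = m + 5 log₁₀ p + 5, so ∂M/∂p = 5/(p ln 10).
σ_M = (5/ln 10) · (σ_p/p) = 2.1715 × 1.7/15.30 = 2.1715 × 0.11111 = 0.24128.

σ_M = 0.24 mag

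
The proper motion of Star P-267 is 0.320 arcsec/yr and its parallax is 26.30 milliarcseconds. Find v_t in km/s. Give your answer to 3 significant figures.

57.7 km/s

d = 1/p = 1/0.02630″ = 38.023 pc.
v_t = 4.74 × μ × d = 4.74 × 0.320 × 38.023 = 57.673 km/s.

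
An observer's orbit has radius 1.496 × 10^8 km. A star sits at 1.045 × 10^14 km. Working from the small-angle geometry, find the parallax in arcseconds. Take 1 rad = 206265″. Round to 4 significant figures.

0.2953 arcsec

θ ≈ B/d = (1.496 × 10^8) / (1.045 × 10^14) = 1.4316 × 10^-6 rad.
In arcseconds: 1.4316 × 10^-6 × 206265 = 0.29529″.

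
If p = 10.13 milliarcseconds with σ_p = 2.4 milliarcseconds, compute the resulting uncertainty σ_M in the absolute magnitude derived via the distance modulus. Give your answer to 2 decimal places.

σ_M = 0.51 mag

M = m − 5 log₁₀ d + 5 = m + 5 log₁₀ p + 5, so ∂M/∂p = 5/(p ln 10).
σ_M = (5/ln 10) · (σ_p/p) = 2.1715 × 2.4/10.13 = 2.1715 × 0.23692 = 0.51447.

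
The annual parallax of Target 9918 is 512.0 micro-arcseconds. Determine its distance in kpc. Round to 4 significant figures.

p = 512.0 micro-arcseconds = 0.0005120 arcsec.
d = 1/p = 1/0.0005120 = 1953.1 pc.
= 1.9531 kpc.

1.953 kpc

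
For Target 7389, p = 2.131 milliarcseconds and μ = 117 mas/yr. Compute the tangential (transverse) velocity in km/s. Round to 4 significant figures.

260.2 km/s

d = 1/p = 1/0.002131″ = 469.26 pc.
μ = 117 mas/yr = 0.117 ″/yr.
v_t = 4.74 × μ × d = 4.74 × 0.117 × 469.26 = 260.24 km/s.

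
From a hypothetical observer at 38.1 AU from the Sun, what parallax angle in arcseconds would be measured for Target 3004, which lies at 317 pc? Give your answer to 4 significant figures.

0.1202 arcsec

p (arcsec) = B (AU) / d (pc).
p = 38.1 / 317 = 0.12019 arcsec.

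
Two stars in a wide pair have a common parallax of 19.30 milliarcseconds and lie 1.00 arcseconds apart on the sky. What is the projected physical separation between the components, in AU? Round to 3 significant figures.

d = 1/p = 1/0.01930″ = 51.813 pc.
At distance d (pc), an angle of θ arcsec spans θ·d AU: s = 1.00 × 51.813 = 51.813 AU.

51.8 AU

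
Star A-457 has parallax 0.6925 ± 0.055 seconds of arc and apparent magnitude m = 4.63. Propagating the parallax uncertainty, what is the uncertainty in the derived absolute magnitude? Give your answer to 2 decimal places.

M = m − 5 log₁₀ d + 5 = m + 5 log₁₀ p + 5, so ∂M/∂p = 5/(p ln 10).
σ_M = (5/ln 10) · (σ_p/p) = 2.1715 × 0.055/0.6925 = 2.1715 × 0.079422 = 0.17246.

σ_M = 0.17 mag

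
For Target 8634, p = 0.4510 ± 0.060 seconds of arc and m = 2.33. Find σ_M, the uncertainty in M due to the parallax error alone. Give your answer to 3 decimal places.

M = m − 5 log₁₀ d + 5 = m + 5 log₁₀ p + 5, so ∂M/∂p = 5/(p ln 10).
σ_M = (5/ln 10) · (σ_p/p) = 2.1715 × 0.060/0.4510 = 2.1715 × 0.13304 = 0.2889.

σ_M = 0.289 mag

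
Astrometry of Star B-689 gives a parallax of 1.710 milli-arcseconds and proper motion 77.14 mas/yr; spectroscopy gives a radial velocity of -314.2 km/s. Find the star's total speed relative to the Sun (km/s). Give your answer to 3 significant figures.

d = 1/p = 1/0.001710″ = 584.8 pc.
μ = 77.14 mas/yr = 0.07714 ″/yr.
v_t = 4.740 μ d = 4.740 × 0.07714 × 584.8 = 213.83 km/s.
v = √(v_r² + v_t²) = √((-314.2)² + 213.83²) = √144445 = 380.06 km/s.

380 km/s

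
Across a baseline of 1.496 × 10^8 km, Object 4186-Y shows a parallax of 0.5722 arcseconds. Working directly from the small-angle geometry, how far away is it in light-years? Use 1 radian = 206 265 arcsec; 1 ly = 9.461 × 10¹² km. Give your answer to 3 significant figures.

θ = 0.5722″ = 0.5722/206265 = 2.7741 × 10^-6 rad.
d = B/θ = (1.496 × 10^8) / (2.7741 × 10^-6) = 5.3927 × 10^13 km = (5.3927 × 10^13) / (9.461 × 10^12) ly = 5.6999 ly.

5.70 ly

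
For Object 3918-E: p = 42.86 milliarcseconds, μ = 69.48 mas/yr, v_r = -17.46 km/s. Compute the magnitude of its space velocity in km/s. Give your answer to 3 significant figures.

19.1 km/s

d = 1/p = 1/0.04286″ = 23.332 pc.
μ = 69.48 mas/yr = 0.06948 ″/yr.
v_t = 4.740 μ d = 4.740 × 0.06948 × 23.332 = 7.684 km/s.
v = √(v_r² + v_t²) = √((-17.46)² + 7.684²) = √363.895 = 19.076 km/s.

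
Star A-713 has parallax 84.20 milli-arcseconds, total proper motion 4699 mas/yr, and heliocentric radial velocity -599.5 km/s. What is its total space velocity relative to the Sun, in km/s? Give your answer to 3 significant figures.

d = 1/p = 1/0.08420″ = 11.876 pc.
μ = 4699 mas/yr = 4.699 ″/yr.
v_t = 4.740 μ d = 4.740 × 4.699 × 11.876 = 264.52 km/s.
v = √(v_r² + v_t²) = √((-599.5)² + 264.52²) = √429371 = 655.26 km/s.

655 km/s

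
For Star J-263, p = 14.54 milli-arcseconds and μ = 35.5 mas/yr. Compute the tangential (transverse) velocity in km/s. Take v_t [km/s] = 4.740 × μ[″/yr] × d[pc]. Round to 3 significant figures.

d = 1/p = 1/0.01454″ = 68.776 pc.
μ = 35.5 mas/yr = 0.0355 ″/yr.
v_t = 4.74 × μ × d = 4.74 × 0.0355 × 68.776 = 11.573 km/s.

11.6 km/s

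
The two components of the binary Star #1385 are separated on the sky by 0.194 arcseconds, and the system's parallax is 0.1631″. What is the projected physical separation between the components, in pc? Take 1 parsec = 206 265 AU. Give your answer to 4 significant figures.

d = 1/p = 1/0.1631″ = 6.1312 pc.
At distance d (pc), an angle of θ arcsec spans θ·d AU: s = 0.194 × 6.1312 = 1.1895 AU.
= 1.1895 / 206265 = 5.7669 × 10^-6 pc.

5.767 × 10^-6 pc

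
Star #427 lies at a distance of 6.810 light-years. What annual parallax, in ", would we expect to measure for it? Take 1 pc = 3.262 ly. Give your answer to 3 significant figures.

0.479 "

d = 6.810 ly ÷ 3.262 = 2.0877 pc.
p = 1/d = 1/2.0877 = 0.479 arcsec.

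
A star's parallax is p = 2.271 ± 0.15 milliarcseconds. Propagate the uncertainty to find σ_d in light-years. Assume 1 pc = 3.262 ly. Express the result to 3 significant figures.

94.9 ly

d = 1/p, so σ_d = σ_p / p².
σ_d = 0.000150 / (0.002271)² = 0.000150 / 0.0000051574 = 29.084 pc = 29.084 × 3.262 ly = 94.872 ly.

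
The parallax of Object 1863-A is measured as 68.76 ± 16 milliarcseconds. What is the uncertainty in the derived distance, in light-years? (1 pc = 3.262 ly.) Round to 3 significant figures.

11.0 ly

d = 1/p, so σ_d = σ_p / p².
σ_d = 0.0160 / (0.06876)² = 0.0160 / 0.0047279 = 3.3842 pc = 3.3842 × 3.262 ly = 11.039 ly.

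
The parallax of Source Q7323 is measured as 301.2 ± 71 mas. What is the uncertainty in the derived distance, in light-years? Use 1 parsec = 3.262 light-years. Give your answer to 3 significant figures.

2.55 ly

d = 1/p, so σ_d = σ_p / p².
σ_d = 0.0710 / (0.3012)² = 0.0710 / 0.090721 = 0.78262 pc = 0.78262 × 3.262 ly = 2.5529 ly.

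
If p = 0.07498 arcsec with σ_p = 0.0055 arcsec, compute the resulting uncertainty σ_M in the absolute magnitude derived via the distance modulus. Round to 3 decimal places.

M = m − 5 log₁₀ d + 5 = m + 5 log₁₀ p + 5, so ∂M/∂p = 5/(p ln 10).
σ_M = (5/ln 10) · (σ_p/p) = 2.1715 × 0.0055/0.07498 = 2.1715 × 0.073353 = 0.15929.

σ_M = 0.159 mag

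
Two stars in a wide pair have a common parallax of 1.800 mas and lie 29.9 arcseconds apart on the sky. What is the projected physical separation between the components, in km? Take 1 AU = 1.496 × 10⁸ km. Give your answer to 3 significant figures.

2.49 × 10^12 km

d = 1/p = 1/0.001800″ = 555.56 pc.
At distance d (pc), an angle of θ arcsec spans θ·d AU: s = 29.9 × 555.56 = 16611 AU.
= 16611 × 1.496 × 10⁸ km = 2.4850 × 10^12 km.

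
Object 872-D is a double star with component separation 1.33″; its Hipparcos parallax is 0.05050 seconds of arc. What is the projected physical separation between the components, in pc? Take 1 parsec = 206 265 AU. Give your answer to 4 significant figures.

d = 1/p = 1/0.05050″ = 19.802 pc.
At distance d (pc), an angle of θ arcsec spans θ·d AU: s = 1.33 × 19.802 = 26.337 AU.
= 26.337 / 206265 = 0.00012769 pc.

0.0001277 pc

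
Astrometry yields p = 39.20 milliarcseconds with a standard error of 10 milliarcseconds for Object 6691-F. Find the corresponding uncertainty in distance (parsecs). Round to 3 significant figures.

d = 1/p, so σ_d = σ_p / p².
σ_d = 0.0100 / (0.03920)² = 0.0100 / 0.0015366 = 6.5079 pc.

6.51 pc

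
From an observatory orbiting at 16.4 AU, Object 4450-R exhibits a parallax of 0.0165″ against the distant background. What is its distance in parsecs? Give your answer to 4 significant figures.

With baseline B (in AU) and parallax p (in arcsec), d = B/p parsecs.
d = 16.4 / 0.0165 = 993.94 pc.

993.9 pc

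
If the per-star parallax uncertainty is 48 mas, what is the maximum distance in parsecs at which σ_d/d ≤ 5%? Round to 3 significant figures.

σ_d/d = σ_p/p, so the condition is σ_p/p ≤ 0.05, i.e. p ≥ σ_p/0.05.
p_min = 48/0.05 = 960 mas = 0.96 arcsec.
d_max = 1/p_min = 1/0.96 = 1.0417 pc.

1.04 pc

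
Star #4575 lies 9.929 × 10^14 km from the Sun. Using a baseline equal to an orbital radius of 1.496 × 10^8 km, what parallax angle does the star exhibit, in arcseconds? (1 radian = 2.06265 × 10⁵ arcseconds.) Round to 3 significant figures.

θ ≈ B/d = (1.496 × 10^8) / (9.929 × 10^14) = 1.5067 × 10^-7 rad.
In arcseconds: 1.5067 × 10^-7 × 206265 = 0.031078″.

0.0311 arcsec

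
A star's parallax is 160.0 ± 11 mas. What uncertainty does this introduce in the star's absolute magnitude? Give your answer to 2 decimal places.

M = m − 5 log₁₀ d + 5 = m + 5 log₁₀ p + 5, so ∂M/∂p = 5/(p ln 10).
σ_M = (5/ln 10) · (σ_p/p) = 2.1715 × 11/160.0 = 2.1715 × 0.06875 = 0.14929.

σ_M = 0.15 mag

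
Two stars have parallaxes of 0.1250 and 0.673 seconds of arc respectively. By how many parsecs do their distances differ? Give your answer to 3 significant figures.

d_A = 1/0.1250″ = 8 pc; d_B = 1/0.6730″ = 1.4859 pc.
|d_B − d_A| = |1.4859 − 8| = 6.5141 pc.

6.51 pc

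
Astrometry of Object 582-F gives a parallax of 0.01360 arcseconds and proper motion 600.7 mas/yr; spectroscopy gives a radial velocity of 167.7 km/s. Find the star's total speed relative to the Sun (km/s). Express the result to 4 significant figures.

d = 1/p = 1/0.01360″ = 73.529 pc.
μ = 600.7 mas/yr = 0.6007 ″/yr.
v_t = 4.740 μ d = 4.740 × 0.6007 × 73.529 = 209.36 km/s.
v = √(v_r² + v_t²) = √(167.7² + 209.36²) = √71954.9 = 268.24 km/s.

268.2 km/s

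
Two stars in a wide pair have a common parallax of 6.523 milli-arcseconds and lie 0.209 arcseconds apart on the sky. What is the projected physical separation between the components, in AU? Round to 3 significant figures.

32.0 AU

d = 1/p = 1/0.006523″ = 153.3 pc.
At distance d (pc), an angle of θ arcsec spans θ·d AU: s = 0.209 × 153.3 = 32.04 AU.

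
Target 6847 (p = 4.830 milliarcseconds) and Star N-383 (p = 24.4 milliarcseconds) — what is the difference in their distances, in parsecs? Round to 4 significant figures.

d_A = 1/0.004830″ = 207.04 pc; d_B = 1/0.02440″ = 40.984 pc.
|d_B − d_A| = |40.984 − 207.04| = 166.06 pc.

166.1 pc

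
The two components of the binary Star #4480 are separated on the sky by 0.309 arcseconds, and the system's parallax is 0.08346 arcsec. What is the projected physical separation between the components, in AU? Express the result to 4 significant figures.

d = 1/p = 1/0.08346″ = 11.982 pc.
At distance d (pc), an angle of θ arcsec spans θ·d AU: s = 0.309 × 11.982 = 3.7024 AU.

3.702 AU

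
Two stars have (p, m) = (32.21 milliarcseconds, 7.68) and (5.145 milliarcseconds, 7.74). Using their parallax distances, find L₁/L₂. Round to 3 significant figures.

L₁/L₂ = 0.0270

d₁ = 1/p₁ = 1/0.03221″ = 31.046 pc; d₂ = 1/p₂ = 1/0.005145″ = 194.36 pc.
M₁ = m₁ − 5 log₁₀ d₁ + 5 = 7.68 − 7.4600 + 5 = 5.2200.
M₂ = 7.74 − 11.4430 + 5 = 1.2970.
L₁/L₂ = 10^(0.4(M₂ − M₁)) = 10^(0.4 × (-3.9230)) = 10^(-1.56920) = 0.026965.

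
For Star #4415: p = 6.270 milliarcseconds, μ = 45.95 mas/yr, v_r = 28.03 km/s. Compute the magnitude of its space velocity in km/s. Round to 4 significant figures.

d = 1/p = 1/0.006270″ = 159.49 pc.
μ = 45.95 mas/yr = 0.04595 ″/yr.
v_t = 4.740 μ d = 4.740 × 0.04595 × 159.49 = 34.737 km/s.
v = √(v_r² + v_t²) = √(28.03² + 34.737²) = √1992.34 = 44.636 km/s.

44.64 km/s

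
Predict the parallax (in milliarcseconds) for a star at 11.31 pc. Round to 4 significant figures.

88.42 mas

p = 1/d = 1/11.31 = 0.088417 arcsec.
= 0.088417 × 1000 = 88.417 mas.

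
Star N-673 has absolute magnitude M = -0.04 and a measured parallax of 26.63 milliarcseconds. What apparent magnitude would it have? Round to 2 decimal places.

d = 1/p = 1/0.02663″ = 37.552 pc.
m − M = 5 log₁₀ d − 5 = 5 log₁₀(37.552) − 5 = 7.8732 − 5 = 2.8732.
m = M + (m − M) = -0.04 + 2.8732 = 2.83.

m = 2.83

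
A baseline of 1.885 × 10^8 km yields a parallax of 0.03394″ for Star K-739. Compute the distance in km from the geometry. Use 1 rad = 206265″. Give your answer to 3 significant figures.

θ = 0.03394″ = 0.03394/206265 = 1.6455 × 10^-7 rad.
d = B/θ = (1.885 × 10^8) / (1.6455 × 10^-7) = 1.1455 × 10^15 km.

1.15 × 10^15 km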